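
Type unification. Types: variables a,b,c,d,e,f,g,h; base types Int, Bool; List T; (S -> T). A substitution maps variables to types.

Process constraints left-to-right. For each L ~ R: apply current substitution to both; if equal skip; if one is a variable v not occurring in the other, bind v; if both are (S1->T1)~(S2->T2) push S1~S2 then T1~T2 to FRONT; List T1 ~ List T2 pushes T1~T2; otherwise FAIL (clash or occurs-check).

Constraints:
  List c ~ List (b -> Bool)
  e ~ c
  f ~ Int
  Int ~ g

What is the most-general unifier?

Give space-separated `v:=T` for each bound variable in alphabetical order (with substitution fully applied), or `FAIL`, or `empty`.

step 1: unify List c ~ List (b -> Bool)  [subst: {-} | 3 pending]
  -> decompose List: push c~(b -> Bool)
step 2: unify c ~ (b -> Bool)  [subst: {-} | 3 pending]
  bind c := (b -> Bool)
step 3: unify e ~ (b -> Bool)  [subst: {c:=(b -> Bool)} | 2 pending]
  bind e := (b -> Bool)
step 4: unify f ~ Int  [subst: {c:=(b -> Bool), e:=(b -> Bool)} | 1 pending]
  bind f := Int
step 5: unify Int ~ g  [subst: {c:=(b -> Bool), e:=(b -> Bool), f:=Int} | 0 pending]
  bind g := Int

Answer: c:=(b -> Bool) e:=(b -> Bool) f:=Int g:=Int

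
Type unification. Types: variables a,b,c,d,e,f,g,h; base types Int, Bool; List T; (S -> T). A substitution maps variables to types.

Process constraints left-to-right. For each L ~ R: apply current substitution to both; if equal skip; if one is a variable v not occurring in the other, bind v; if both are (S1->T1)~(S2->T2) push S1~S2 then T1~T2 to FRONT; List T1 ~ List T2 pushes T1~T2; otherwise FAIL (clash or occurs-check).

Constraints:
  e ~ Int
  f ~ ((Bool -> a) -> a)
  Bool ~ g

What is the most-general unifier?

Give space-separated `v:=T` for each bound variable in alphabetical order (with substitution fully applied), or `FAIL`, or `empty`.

step 1: unify e ~ Int  [subst: {-} | 2 pending]
  bind e := Int
step 2: unify f ~ ((Bool -> a) -> a)  [subst: {e:=Int} | 1 pending]
  bind f := ((Bool -> a) -> a)
step 3: unify Bool ~ g  [subst: {e:=Int, f:=((Bool -> a) -> a)} | 0 pending]
  bind g := Bool

Answer: e:=Int f:=((Bool -> a) -> a) g:=Bool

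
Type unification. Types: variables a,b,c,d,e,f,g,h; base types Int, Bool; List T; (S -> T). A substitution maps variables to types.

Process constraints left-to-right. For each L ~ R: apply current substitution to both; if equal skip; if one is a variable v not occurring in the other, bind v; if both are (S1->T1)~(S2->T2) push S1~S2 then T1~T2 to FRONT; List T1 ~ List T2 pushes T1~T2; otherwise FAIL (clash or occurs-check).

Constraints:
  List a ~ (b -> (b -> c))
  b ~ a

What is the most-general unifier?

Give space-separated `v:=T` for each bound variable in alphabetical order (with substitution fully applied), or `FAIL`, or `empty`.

Answer: FAIL

Derivation:
step 1: unify List a ~ (b -> (b -> c))  [subst: {-} | 1 pending]
  clash: List a vs (b -> (b -> c))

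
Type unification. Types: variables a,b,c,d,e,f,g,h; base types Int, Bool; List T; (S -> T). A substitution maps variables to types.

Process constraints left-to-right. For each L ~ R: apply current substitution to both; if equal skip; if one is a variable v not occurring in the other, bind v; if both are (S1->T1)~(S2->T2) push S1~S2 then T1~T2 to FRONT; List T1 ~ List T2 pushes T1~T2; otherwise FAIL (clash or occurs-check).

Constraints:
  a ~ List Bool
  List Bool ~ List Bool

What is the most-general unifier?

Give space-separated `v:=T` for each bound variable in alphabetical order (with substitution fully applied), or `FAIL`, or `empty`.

Answer: a:=List Bool

Derivation:
step 1: unify a ~ List Bool  [subst: {-} | 1 pending]
  bind a := List Bool
step 2: unify List Bool ~ List Bool  [subst: {a:=List Bool} | 0 pending]
  -> identical, skip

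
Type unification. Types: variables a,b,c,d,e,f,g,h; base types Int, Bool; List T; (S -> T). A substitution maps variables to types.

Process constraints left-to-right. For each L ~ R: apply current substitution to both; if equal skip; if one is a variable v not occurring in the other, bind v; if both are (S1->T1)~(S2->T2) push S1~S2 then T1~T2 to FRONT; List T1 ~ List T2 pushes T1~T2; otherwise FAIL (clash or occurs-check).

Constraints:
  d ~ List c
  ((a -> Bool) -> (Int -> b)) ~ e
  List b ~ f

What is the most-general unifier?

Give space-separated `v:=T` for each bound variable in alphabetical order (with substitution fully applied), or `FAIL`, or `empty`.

step 1: unify d ~ List c  [subst: {-} | 2 pending]
  bind d := List c
step 2: unify ((a -> Bool) -> (Int -> b)) ~ e  [subst: {d:=List c} | 1 pending]
  bind e := ((a -> Bool) -> (Int -> b))
step 3: unify List b ~ f  [subst: {d:=List c, e:=((a -> Bool) -> (Int -> b))} | 0 pending]
  bind f := List b

Answer: d:=List c e:=((a -> Bool) -> (Int -> b)) f:=List b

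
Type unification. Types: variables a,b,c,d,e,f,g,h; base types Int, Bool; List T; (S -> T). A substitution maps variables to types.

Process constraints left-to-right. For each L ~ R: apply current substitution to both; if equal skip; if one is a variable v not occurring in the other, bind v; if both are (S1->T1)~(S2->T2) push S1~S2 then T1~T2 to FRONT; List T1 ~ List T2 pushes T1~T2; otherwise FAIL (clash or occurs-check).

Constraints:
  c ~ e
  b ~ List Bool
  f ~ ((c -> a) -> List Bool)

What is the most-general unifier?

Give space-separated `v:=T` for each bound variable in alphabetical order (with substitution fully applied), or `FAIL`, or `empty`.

Answer: b:=List Bool c:=e f:=((e -> a) -> List Bool)

Derivation:
step 1: unify c ~ e  [subst: {-} | 2 pending]
  bind c := e
step 2: unify b ~ List Bool  [subst: {c:=e} | 1 pending]
  bind b := List Bool
step 3: unify f ~ ((e -> a) -> List Bool)  [subst: {c:=e, b:=List Bool} | 0 pending]
  bind f := ((e -> a) -> List Bool)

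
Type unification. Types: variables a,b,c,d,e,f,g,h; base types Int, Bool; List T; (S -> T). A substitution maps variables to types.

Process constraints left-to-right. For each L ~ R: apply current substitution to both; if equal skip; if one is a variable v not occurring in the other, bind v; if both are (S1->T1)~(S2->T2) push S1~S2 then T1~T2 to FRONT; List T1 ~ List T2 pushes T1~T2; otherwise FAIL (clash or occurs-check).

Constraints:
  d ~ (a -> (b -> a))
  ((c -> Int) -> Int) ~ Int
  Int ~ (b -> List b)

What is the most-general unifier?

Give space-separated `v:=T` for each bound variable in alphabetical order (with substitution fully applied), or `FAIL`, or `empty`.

step 1: unify d ~ (a -> (b -> a))  [subst: {-} | 2 pending]
  bind d := (a -> (b -> a))
step 2: unify ((c -> Int) -> Int) ~ Int  [subst: {d:=(a -> (b -> a))} | 1 pending]
  clash: ((c -> Int) -> Int) vs Int

Answer: FAIL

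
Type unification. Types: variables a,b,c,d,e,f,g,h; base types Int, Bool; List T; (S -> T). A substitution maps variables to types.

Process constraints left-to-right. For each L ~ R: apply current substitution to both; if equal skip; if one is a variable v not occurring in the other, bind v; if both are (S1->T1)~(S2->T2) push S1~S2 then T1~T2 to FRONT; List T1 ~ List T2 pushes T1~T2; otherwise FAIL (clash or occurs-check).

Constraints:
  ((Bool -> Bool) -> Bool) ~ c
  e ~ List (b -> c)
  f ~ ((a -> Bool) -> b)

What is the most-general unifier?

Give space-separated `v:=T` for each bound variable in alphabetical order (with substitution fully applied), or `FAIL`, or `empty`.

Answer: c:=((Bool -> Bool) -> Bool) e:=List (b -> ((Bool -> Bool) -> Bool)) f:=((a -> Bool) -> b)

Derivation:
step 1: unify ((Bool -> Bool) -> Bool) ~ c  [subst: {-} | 2 pending]
  bind c := ((Bool -> Bool) -> Bool)
step 2: unify e ~ List (b -> ((Bool -> Bool) -> Bool))  [subst: {c:=((Bool -> Bool) -> Bool)} | 1 pending]
  bind e := List (b -> ((Bool -> Bool) -> Bool))
step 3: unify f ~ ((a -> Bool) -> b)  [subst: {c:=((Bool -> Bool) -> Bool), e:=List (b -> ((Bool -> Bool) -> Bool))} | 0 pending]
  bind f := ((a -> Bool) -> b)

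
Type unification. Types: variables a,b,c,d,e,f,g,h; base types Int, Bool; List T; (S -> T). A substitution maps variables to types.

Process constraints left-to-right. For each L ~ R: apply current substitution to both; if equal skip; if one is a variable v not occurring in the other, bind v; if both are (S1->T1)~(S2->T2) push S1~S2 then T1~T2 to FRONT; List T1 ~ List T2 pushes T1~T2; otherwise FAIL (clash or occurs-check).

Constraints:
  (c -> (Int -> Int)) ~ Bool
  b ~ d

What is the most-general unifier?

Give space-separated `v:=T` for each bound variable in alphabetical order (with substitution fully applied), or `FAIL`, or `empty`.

step 1: unify (c -> (Int -> Int)) ~ Bool  [subst: {-} | 1 pending]
  clash: (c -> (Int -> Int)) vs Bool

Answer: FAIL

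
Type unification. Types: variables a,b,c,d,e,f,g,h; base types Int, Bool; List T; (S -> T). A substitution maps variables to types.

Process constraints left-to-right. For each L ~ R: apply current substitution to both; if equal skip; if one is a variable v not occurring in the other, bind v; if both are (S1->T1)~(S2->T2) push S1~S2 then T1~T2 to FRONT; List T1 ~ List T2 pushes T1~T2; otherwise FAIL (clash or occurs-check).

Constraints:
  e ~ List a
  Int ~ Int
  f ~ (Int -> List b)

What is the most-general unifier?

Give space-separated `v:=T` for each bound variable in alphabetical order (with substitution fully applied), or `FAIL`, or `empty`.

Answer: e:=List a f:=(Int -> List b)

Derivation:
step 1: unify e ~ List a  [subst: {-} | 2 pending]
  bind e := List a
step 2: unify Int ~ Int  [subst: {e:=List a} | 1 pending]
  -> identical, skip
step 3: unify f ~ (Int -> List b)  [subst: {e:=List a} | 0 pending]
  bind f := (Int -> List b)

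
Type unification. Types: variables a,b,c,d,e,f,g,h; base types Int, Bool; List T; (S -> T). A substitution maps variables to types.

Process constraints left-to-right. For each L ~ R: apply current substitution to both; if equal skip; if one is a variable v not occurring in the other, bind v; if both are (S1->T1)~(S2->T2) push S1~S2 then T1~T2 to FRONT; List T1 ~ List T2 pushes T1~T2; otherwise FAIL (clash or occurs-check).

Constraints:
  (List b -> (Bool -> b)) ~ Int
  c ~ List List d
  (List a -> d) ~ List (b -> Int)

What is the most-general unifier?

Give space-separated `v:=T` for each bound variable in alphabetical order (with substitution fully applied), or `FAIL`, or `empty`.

Answer: FAIL

Derivation:
step 1: unify (List b -> (Bool -> b)) ~ Int  [subst: {-} | 2 pending]
  clash: (List b -> (Bool -> b)) vs Int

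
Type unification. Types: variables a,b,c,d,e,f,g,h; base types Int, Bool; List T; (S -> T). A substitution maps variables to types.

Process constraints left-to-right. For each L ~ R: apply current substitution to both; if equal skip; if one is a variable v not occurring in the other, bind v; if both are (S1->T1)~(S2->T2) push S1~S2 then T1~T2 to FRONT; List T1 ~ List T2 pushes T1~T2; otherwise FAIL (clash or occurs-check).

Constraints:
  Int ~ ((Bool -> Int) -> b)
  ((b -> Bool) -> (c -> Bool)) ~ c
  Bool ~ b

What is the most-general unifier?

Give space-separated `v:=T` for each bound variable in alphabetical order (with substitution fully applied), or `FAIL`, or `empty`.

Answer: FAIL

Derivation:
step 1: unify Int ~ ((Bool -> Int) -> b)  [subst: {-} | 2 pending]
  clash: Int vs ((Bool -> Int) -> b)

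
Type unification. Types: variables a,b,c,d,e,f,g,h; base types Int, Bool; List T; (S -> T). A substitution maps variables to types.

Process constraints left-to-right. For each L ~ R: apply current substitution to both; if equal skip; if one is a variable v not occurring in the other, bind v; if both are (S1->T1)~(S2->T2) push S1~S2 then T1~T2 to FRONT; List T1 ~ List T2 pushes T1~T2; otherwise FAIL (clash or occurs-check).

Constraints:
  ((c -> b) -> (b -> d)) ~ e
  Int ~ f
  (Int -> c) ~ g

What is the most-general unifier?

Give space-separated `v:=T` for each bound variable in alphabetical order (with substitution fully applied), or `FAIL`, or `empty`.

step 1: unify ((c -> b) -> (b -> d)) ~ e  [subst: {-} | 2 pending]
  bind e := ((c -> b) -> (b -> d))
step 2: unify Int ~ f  [subst: {e:=((c -> b) -> (b -> d))} | 1 pending]
  bind f := Int
step 3: unify (Int -> c) ~ g  [subst: {e:=((c -> b) -> (b -> d)), f:=Int} | 0 pending]
  bind g := (Int -> c)

Answer: e:=((c -> b) -> (b -> d)) f:=Int g:=(Int -> c)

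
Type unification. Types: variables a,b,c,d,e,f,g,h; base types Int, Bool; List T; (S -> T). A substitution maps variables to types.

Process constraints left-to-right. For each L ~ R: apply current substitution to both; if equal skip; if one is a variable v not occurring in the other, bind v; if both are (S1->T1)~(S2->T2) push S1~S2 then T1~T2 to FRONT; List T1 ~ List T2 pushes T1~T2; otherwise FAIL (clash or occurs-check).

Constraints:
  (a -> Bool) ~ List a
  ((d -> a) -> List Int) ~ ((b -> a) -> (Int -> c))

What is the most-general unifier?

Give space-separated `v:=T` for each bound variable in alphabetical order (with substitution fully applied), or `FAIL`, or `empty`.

step 1: unify (a -> Bool) ~ List a  [subst: {-} | 1 pending]
  clash: (a -> Bool) vs List a

Answer: FAIL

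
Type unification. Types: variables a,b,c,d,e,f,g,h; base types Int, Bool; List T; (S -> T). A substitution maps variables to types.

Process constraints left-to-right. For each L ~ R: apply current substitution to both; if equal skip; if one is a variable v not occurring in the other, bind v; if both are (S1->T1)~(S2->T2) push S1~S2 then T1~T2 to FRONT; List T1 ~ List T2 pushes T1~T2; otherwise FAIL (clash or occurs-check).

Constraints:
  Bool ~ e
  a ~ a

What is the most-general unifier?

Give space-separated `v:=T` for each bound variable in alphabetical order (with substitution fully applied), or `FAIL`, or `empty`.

Answer: e:=Bool

Derivation:
step 1: unify Bool ~ e  [subst: {-} | 1 pending]
  bind e := Bool
step 2: unify a ~ a  [subst: {e:=Bool} | 0 pending]
  -> identical, skip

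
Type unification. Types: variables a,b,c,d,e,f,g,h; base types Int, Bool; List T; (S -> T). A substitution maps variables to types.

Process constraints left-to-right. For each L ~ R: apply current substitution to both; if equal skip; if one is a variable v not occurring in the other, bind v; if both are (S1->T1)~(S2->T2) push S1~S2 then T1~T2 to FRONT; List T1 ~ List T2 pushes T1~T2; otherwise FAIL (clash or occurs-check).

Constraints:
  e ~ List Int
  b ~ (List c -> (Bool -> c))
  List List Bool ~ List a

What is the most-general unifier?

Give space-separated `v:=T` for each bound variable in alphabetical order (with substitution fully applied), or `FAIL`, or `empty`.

step 1: unify e ~ List Int  [subst: {-} | 2 pending]
  bind e := List Int
step 2: unify b ~ (List c -> (Bool -> c))  [subst: {e:=List Int} | 1 pending]
  bind b := (List c -> (Bool -> c))
step 3: unify List List Bool ~ List a  [subst: {e:=List Int, b:=(List c -> (Bool -> c))} | 0 pending]
  -> decompose List: push List Bool~a
step 4: unify List Bool ~ a  [subst: {e:=List Int, b:=(List c -> (Bool -> c))} | 0 pending]
  bind a := List Bool

Answer: a:=List Bool b:=(List c -> (Bool -> c)) e:=List Int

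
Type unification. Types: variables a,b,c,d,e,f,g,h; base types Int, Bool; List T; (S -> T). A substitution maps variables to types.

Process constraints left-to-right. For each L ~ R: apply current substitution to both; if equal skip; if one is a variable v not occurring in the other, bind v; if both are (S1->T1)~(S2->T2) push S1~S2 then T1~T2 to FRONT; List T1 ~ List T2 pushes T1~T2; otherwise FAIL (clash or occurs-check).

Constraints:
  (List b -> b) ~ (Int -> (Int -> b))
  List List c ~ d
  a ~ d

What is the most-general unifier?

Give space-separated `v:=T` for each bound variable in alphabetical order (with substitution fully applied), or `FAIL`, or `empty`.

step 1: unify (List b -> b) ~ (Int -> (Int -> b))  [subst: {-} | 2 pending]
  -> decompose arrow: push List b~Int, b~(Int -> b)
step 2: unify List b ~ Int  [subst: {-} | 3 pending]
  clash: List b vs Int

Answer: FAIL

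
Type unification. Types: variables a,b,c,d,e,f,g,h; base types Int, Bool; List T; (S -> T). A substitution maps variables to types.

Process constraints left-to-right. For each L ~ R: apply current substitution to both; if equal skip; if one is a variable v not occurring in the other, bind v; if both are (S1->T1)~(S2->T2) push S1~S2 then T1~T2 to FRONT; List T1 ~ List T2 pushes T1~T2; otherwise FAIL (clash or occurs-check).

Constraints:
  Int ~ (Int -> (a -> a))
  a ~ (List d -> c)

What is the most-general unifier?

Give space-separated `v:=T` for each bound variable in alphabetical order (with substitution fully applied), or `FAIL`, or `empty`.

step 1: unify Int ~ (Int -> (a -> a))  [subst: {-} | 1 pending]
  clash: Int vs (Int -> (a -> a))

Answer: FAIL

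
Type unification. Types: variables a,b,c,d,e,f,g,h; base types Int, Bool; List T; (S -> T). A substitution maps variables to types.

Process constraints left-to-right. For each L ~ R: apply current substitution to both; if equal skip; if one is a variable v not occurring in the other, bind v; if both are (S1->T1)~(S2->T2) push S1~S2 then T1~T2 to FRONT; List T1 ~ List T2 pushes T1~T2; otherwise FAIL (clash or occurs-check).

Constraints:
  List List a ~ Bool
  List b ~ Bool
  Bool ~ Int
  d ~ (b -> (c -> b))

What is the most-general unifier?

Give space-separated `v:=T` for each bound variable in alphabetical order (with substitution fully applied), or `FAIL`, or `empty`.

step 1: unify List List a ~ Bool  [subst: {-} | 3 pending]
  clash: List List a vs Bool

Answer: FAIL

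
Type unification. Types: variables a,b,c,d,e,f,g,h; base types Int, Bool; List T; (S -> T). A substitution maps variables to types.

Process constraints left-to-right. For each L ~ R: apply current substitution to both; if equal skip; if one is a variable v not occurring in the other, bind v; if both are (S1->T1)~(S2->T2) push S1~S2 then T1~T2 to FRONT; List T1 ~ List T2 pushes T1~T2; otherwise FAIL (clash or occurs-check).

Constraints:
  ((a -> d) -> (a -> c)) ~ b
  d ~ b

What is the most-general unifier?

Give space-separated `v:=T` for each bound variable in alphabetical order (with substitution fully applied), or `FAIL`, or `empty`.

step 1: unify ((a -> d) -> (a -> c)) ~ b  [subst: {-} | 1 pending]
  bind b := ((a -> d) -> (a -> c))
step 2: unify d ~ ((a -> d) -> (a -> c))  [subst: {b:=((a -> d) -> (a -> c))} | 0 pending]
  occurs-check fail: d in ((a -> d) -> (a -> c))

Answer: FAIL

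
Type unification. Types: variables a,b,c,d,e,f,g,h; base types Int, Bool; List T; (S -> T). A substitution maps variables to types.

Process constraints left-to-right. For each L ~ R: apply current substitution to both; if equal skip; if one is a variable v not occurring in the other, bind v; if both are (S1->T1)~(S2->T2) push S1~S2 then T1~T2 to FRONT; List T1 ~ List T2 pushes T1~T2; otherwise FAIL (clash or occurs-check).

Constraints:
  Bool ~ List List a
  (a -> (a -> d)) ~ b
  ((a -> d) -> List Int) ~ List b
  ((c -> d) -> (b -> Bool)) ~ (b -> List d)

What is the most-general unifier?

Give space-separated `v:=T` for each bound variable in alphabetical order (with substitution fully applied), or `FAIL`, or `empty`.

Answer: FAIL

Derivation:
step 1: unify Bool ~ List List a  [subst: {-} | 3 pending]
  clash: Bool vs List List a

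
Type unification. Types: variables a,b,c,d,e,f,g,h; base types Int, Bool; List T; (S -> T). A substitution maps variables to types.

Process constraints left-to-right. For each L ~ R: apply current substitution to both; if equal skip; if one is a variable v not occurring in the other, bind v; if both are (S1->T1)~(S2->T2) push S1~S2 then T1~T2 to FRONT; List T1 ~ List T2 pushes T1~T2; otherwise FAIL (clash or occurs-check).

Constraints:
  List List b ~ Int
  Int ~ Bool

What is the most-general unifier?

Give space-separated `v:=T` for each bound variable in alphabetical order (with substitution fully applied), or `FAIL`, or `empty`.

Answer: FAIL

Derivation:
step 1: unify List List b ~ Int  [subst: {-} | 1 pending]
  clash: List List b vs Int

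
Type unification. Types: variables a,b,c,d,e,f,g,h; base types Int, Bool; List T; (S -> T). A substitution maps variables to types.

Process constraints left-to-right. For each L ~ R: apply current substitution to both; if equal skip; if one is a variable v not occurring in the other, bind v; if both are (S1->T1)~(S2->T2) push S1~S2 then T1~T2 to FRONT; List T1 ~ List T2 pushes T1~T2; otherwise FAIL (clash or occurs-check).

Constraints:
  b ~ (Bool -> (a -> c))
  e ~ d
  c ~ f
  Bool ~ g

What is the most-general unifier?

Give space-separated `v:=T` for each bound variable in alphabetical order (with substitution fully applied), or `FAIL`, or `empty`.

step 1: unify b ~ (Bool -> (a -> c))  [subst: {-} | 3 pending]
  bind b := (Bool -> (a -> c))
step 2: unify e ~ d  [subst: {b:=(Bool -> (a -> c))} | 2 pending]
  bind e := d
step 3: unify c ~ f  [subst: {b:=(Bool -> (a -> c)), e:=d} | 1 pending]
  bind c := f
step 4: unify Bool ~ g  [subst: {b:=(Bool -> (a -> c)), e:=d, c:=f} | 0 pending]
  bind g := Bool

Answer: b:=(Bool -> (a -> f)) c:=f e:=d g:=Bool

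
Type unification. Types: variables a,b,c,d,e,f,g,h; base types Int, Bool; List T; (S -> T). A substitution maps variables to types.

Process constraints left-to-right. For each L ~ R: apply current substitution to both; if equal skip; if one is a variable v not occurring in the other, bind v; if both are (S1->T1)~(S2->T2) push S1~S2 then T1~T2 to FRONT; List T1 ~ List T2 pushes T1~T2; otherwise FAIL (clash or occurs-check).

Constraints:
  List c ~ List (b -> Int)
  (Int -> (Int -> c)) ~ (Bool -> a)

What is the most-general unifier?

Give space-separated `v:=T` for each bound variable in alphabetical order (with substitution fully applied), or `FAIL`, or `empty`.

Answer: FAIL

Derivation:
step 1: unify List c ~ List (b -> Int)  [subst: {-} | 1 pending]
  -> decompose List: push c~(b -> Int)
step 2: unify c ~ (b -> Int)  [subst: {-} | 1 pending]
  bind c := (b -> Int)
step 3: unify (Int -> (Int -> (b -> Int))) ~ (Bool -> a)  [subst: {c:=(b -> Int)} | 0 pending]
  -> decompose arrow: push Int~Bool, (Int -> (b -> Int))~a
step 4: unify Int ~ Bool  [subst: {c:=(b -> Int)} | 1 pending]
  clash: Int vs Bool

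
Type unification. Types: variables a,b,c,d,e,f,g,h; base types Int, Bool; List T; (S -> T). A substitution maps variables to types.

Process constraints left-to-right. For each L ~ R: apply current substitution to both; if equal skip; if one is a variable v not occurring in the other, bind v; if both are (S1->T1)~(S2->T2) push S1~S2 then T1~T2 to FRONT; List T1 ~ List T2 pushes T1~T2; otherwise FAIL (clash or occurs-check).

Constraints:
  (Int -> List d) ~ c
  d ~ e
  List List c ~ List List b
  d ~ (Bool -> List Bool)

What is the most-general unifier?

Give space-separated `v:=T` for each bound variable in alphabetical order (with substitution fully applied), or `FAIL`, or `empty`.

step 1: unify (Int -> List d) ~ c  [subst: {-} | 3 pending]
  bind c := (Int -> List d)
step 2: unify d ~ e  [subst: {c:=(Int -> List d)} | 2 pending]
  bind d := e
step 3: unify List List (Int -> List e) ~ List List b  [subst: {c:=(Int -> List d), d:=e} | 1 pending]
  -> decompose List: push List (Int -> List e)~List b
step 4: unify List (Int -> List e) ~ List b  [subst: {c:=(Int -> List d), d:=e} | 1 pending]
  -> decompose List: push (Int -> List e)~b
step 5: unify (Int -> List e) ~ b  [subst: {c:=(Int -> List d), d:=e} | 1 pending]
  bind b := (Int -> List e)
step 6: unify e ~ (Bool -> List Bool)  [subst: {c:=(Int -> List d), d:=e, b:=(Int -> List e)} | 0 pending]
  bind e := (Bool -> List Bool)

Answer: b:=(Int -> List (Bool -> List Bool)) c:=(Int -> List (Bool -> List Bool)) d:=(Bool -> List Bool) e:=(Bool -> List Bool)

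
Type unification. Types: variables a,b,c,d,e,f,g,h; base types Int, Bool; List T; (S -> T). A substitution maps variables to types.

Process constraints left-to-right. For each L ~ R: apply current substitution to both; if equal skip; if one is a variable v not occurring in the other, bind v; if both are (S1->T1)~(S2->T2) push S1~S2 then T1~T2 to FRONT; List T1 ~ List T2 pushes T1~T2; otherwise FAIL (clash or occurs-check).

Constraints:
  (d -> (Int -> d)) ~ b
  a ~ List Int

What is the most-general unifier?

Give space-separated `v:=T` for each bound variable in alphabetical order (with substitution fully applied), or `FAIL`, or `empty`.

Answer: a:=List Int b:=(d -> (Int -> d))

Derivation:
step 1: unify (d -> (Int -> d)) ~ b  [subst: {-} | 1 pending]
  bind b := (d -> (Int -> d))
step 2: unify a ~ List Int  [subst: {b:=(d -> (Int -> d))} | 0 pending]
  bind a := List Int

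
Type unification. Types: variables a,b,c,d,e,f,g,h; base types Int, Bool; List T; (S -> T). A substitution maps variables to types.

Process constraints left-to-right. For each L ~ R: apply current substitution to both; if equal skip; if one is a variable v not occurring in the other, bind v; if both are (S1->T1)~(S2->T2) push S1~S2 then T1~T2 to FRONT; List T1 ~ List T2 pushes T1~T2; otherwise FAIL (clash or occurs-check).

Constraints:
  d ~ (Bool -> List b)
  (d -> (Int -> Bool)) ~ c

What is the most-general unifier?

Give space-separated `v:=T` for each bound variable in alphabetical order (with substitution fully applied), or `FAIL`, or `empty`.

Answer: c:=((Bool -> List b) -> (Int -> Bool)) d:=(Bool -> List b)

Derivation:
step 1: unify d ~ (Bool -> List b)  [subst: {-} | 1 pending]
  bind d := (Bool -> List b)
step 2: unify ((Bool -> List b) -> (Int -> Bool)) ~ c  [subst: {d:=(Bool -> List b)} | 0 pending]
  bind c := ((Bool -> List b) -> (Int -> Bool))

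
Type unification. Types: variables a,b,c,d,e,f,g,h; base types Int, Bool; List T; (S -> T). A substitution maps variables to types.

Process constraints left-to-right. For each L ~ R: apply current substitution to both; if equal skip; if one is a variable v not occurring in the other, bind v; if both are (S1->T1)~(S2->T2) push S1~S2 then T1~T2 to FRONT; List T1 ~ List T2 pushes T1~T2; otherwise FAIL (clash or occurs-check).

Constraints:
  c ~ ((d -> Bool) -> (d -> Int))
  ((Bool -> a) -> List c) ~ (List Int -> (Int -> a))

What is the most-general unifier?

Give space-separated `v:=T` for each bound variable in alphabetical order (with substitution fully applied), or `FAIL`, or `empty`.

step 1: unify c ~ ((d -> Bool) -> (d -> Int))  [subst: {-} | 1 pending]
  bind c := ((d -> Bool) -> (d -> Int))
step 2: unify ((Bool -> a) -> List ((d -> Bool) -> (d -> Int))) ~ (List Int -> (Int -> a))  [subst: {c:=((d -> Bool) -> (d -> Int))} | 0 pending]
  -> decompose arrow: push (Bool -> a)~List Int, List ((d -> Bool) -> (d -> Int))~(Int -> a)
step 3: unify (Bool -> a) ~ List Int  [subst: {c:=((d -> Bool) -> (d -> Int))} | 1 pending]
  clash: (Bool -> a) vs List Int

Answer: FAIL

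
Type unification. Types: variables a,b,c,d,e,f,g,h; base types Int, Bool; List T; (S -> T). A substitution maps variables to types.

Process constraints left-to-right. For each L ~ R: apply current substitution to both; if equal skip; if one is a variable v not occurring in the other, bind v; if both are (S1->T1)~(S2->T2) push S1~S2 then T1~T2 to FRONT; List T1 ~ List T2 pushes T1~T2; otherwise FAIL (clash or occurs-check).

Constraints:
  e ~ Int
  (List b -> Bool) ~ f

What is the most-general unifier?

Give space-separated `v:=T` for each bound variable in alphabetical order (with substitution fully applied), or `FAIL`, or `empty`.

step 1: unify e ~ Int  [subst: {-} | 1 pending]
  bind e := Int
step 2: unify (List b -> Bool) ~ f  [subst: {e:=Int} | 0 pending]
  bind f := (List b -> Bool)

Answer: e:=Int f:=(List b -> Bool)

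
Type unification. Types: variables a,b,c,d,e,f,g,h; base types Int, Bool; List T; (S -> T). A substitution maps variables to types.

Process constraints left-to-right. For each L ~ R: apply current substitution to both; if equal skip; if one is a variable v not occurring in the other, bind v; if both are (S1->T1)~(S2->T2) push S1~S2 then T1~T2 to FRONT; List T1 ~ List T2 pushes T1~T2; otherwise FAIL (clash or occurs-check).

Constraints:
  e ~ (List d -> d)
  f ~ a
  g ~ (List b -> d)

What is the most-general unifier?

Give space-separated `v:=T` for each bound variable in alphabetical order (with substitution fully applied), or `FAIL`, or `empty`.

step 1: unify e ~ (List d -> d)  [subst: {-} | 2 pending]
  bind e := (List d -> d)
step 2: unify f ~ a  [subst: {e:=(List d -> d)} | 1 pending]
  bind f := a
step 3: unify g ~ (List b -> d)  [subst: {e:=(List d -> d), f:=a} | 0 pending]
  bind g := (List b -> d)

Answer: e:=(List d -> d) f:=a g:=(List b -> d)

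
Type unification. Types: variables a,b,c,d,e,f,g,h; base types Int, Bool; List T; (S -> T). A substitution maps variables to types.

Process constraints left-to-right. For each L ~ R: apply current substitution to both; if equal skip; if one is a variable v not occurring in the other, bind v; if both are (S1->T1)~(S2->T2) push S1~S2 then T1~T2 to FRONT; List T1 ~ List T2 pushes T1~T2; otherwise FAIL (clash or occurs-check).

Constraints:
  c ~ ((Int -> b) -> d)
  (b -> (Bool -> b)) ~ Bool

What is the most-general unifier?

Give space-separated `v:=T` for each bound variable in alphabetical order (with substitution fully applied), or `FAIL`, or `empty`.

Answer: FAIL

Derivation:
step 1: unify c ~ ((Int -> b) -> d)  [subst: {-} | 1 pending]
  bind c := ((Int -> b) -> d)
step 2: unify (b -> (Bool -> b)) ~ Bool  [subst: {c:=((Int -> b) -> d)} | 0 pending]
  clash: (b -> (Bool -> b)) vs Bool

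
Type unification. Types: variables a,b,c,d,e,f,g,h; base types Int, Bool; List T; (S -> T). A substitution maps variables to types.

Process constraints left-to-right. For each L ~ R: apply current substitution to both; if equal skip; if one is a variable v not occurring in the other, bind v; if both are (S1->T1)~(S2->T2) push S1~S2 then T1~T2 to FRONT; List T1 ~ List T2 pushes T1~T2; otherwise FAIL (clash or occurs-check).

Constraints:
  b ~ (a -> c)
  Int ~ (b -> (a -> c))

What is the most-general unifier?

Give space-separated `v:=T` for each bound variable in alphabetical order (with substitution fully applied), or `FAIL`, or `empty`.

step 1: unify b ~ (a -> c)  [subst: {-} | 1 pending]
  bind b := (a -> c)
step 2: unify Int ~ ((a -> c) -> (a -> c))  [subst: {b:=(a -> c)} | 0 pending]
  clash: Int vs ((a -> c) -> (a -> c))

Answer: FAIL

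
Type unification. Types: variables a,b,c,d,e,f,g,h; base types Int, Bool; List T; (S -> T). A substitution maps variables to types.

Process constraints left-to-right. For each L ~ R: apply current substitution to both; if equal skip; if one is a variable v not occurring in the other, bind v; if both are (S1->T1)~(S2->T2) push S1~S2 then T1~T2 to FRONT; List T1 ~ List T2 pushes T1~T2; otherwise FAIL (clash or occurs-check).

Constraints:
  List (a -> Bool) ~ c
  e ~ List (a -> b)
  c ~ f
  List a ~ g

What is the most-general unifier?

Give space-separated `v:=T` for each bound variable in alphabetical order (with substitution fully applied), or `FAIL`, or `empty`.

Answer: c:=List (a -> Bool) e:=List (a -> b) f:=List (a -> Bool) g:=List a

Derivation:
step 1: unify List (a -> Bool) ~ c  [subst: {-} | 3 pending]
  bind c := List (a -> Bool)
step 2: unify e ~ List (a -> b)  [subst: {c:=List (a -> Bool)} | 2 pending]
  bind e := List (a -> b)
step 3: unify List (a -> Bool) ~ f  [subst: {c:=List (a -> Bool), e:=List (a -> b)} | 1 pending]
  bind f := List (a -> Bool)
step 4: unify List a ~ g  [subst: {c:=List (a -> Bool), e:=List (a -> b), f:=List (a -> Bool)} | 0 pending]
  bind g := List a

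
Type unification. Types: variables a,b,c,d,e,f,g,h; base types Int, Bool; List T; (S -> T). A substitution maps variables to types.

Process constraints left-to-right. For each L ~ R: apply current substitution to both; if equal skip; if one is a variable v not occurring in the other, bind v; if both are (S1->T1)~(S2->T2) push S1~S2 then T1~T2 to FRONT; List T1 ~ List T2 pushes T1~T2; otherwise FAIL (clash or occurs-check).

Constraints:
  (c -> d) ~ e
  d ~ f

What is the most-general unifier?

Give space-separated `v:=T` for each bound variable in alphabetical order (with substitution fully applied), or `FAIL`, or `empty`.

Answer: d:=f e:=(c -> f)

Derivation:
step 1: unify (c -> d) ~ e  [subst: {-} | 1 pending]
  bind e := (c -> d)
step 2: unify d ~ f  [subst: {e:=(c -> d)} | 0 pending]
  bind d := f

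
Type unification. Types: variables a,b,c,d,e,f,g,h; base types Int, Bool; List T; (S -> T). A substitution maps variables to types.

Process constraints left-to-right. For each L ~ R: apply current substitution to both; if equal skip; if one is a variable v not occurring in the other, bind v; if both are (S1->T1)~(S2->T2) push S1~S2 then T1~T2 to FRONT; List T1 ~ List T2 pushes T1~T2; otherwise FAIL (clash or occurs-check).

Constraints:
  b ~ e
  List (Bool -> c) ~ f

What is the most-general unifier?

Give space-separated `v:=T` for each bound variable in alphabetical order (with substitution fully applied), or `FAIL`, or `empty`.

step 1: unify b ~ e  [subst: {-} | 1 pending]
  bind b := e
step 2: unify List (Bool -> c) ~ f  [subst: {b:=e} | 0 pending]
  bind f := List (Bool -> c)

Answer: b:=e f:=List (Bool -> c)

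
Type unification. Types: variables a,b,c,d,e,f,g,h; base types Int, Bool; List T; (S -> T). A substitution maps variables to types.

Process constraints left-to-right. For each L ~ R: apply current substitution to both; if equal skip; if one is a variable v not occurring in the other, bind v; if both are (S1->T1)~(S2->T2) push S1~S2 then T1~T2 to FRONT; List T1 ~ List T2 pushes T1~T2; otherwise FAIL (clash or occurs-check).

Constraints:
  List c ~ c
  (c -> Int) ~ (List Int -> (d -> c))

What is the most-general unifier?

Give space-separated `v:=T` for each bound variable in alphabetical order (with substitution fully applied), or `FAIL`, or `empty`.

step 1: unify List c ~ c  [subst: {-} | 1 pending]
  occurs-check fail

Answer: FAIL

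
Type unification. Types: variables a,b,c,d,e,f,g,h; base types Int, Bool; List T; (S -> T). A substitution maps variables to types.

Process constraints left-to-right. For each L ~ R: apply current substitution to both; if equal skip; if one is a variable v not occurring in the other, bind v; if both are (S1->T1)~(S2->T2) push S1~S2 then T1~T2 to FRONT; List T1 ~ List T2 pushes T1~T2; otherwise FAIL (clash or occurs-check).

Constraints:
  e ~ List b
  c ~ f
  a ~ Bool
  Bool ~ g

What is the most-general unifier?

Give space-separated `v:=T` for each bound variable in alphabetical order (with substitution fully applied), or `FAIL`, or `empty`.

Answer: a:=Bool c:=f e:=List b g:=Bool

Derivation:
step 1: unify e ~ List b  [subst: {-} | 3 pending]
  bind e := List b
step 2: unify c ~ f  [subst: {e:=List b} | 2 pending]
  bind c := f
step 3: unify a ~ Bool  [subst: {e:=List b, c:=f} | 1 pending]
  bind a := Bool
step 4: unify Bool ~ g  [subst: {e:=List b, c:=f, a:=Bool} | 0 pending]
  bind g := Bool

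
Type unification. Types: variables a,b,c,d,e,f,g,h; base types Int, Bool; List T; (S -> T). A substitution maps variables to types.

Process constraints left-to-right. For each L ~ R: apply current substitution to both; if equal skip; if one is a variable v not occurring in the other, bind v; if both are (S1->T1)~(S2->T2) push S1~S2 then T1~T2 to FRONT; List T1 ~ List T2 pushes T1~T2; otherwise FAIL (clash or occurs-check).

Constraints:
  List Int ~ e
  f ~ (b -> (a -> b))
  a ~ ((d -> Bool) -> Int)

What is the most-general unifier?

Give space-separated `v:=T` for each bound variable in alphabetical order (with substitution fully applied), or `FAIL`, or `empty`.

Answer: a:=((d -> Bool) -> Int) e:=List Int f:=(b -> (((d -> Bool) -> Int) -> b))

Derivation:
step 1: unify List Int ~ e  [subst: {-} | 2 pending]
  bind e := List Int
step 2: unify f ~ (b -> (a -> b))  [subst: {e:=List Int} | 1 pending]
  bind f := (b -> (a -> b))
step 3: unify a ~ ((d -> Bool) -> Int)  [subst: {e:=List Int, f:=(b -> (a -> b))} | 0 pending]
  bind a := ((d -> Bool) -> Int)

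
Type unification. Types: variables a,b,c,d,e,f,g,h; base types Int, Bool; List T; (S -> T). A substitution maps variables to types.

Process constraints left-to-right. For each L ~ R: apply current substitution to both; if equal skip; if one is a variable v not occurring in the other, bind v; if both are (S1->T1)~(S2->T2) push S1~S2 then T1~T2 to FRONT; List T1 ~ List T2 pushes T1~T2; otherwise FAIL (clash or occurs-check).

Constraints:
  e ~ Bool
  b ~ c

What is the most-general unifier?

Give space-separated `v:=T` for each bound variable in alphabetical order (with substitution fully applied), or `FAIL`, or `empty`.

Answer: b:=c e:=Bool

Derivation:
step 1: unify e ~ Bool  [subst: {-} | 1 pending]
  bind e := Bool
step 2: unify b ~ c  [subst: {e:=Bool} | 0 pending]
  bind b := c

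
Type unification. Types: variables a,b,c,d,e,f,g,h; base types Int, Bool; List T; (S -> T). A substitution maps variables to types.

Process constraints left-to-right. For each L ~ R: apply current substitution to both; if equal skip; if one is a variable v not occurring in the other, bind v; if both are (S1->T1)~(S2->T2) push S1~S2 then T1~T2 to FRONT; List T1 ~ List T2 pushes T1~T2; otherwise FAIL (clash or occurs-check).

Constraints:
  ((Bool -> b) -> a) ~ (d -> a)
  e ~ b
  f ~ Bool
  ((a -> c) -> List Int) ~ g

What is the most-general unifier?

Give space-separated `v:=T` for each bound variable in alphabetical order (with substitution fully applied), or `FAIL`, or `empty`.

step 1: unify ((Bool -> b) -> a) ~ (d -> a)  [subst: {-} | 3 pending]
  -> decompose arrow: push (Bool -> b)~d, a~a
step 2: unify (Bool -> b) ~ d  [subst: {-} | 4 pending]
  bind d := (Bool -> b)
step 3: unify a ~ a  [subst: {d:=(Bool -> b)} | 3 pending]
  -> identical, skip
step 4: unify e ~ b  [subst: {d:=(Bool -> b)} | 2 pending]
  bind e := b
step 5: unify f ~ Bool  [subst: {d:=(Bool -> b), e:=b} | 1 pending]
  bind f := Bool
step 6: unify ((a -> c) -> List Int) ~ g  [subst: {d:=(Bool -> b), e:=b, f:=Bool} | 0 pending]
  bind g := ((a -> c) -> List Int)

Answer: d:=(Bool -> b) e:=b f:=Bool g:=((a -> c) -> List Int)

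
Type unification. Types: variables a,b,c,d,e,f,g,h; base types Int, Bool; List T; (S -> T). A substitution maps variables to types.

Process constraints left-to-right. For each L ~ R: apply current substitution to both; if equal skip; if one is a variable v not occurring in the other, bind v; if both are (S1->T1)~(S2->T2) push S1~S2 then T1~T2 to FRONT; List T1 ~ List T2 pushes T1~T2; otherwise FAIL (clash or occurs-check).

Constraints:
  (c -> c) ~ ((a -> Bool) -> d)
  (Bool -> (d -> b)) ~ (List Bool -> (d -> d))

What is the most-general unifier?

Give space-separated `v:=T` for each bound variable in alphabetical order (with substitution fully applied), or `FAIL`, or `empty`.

step 1: unify (c -> c) ~ ((a -> Bool) -> d)  [subst: {-} | 1 pending]
  -> decompose arrow: push c~(a -> Bool), c~d
step 2: unify c ~ (a -> Bool)  [subst: {-} | 2 pending]
  bind c := (a -> Bool)
step 3: unify (a -> Bool) ~ d  [subst: {c:=(a -> Bool)} | 1 pending]
  bind d := (a -> Bool)
step 4: unify (Bool -> ((a -> Bool) -> b)) ~ (List Bool -> ((a -> Bool) -> (a -> Bool)))  [subst: {c:=(a -> Bool), d:=(a -> Bool)} | 0 pending]
  -> decompose arrow: push Bool~List Bool, ((a -> Bool) -> b)~((a -> Bool) -> (a -> Bool))
step 5: unify Bool ~ List Bool  [subst: {c:=(a -> Bool), d:=(a -> Bool)} | 1 pending]
  clash: Bool vs List Bool

Answer: FAIL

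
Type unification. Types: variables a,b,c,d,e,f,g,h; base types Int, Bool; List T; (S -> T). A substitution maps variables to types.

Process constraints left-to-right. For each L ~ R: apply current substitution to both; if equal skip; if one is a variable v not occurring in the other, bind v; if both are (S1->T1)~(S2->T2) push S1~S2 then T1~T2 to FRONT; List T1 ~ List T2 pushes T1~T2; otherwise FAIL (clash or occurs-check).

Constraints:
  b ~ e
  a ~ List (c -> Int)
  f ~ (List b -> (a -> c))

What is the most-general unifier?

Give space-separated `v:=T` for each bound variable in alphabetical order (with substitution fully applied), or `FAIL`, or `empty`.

Answer: a:=List (c -> Int) b:=e f:=(List e -> (List (c -> Int) -> c))

Derivation:
step 1: unify b ~ e  [subst: {-} | 2 pending]
  bind b := e
step 2: unify a ~ List (c -> Int)  [subst: {b:=e} | 1 pending]
  bind a := List (c -> Int)
step 3: unify f ~ (List e -> (List (c -> Int) -> c))  [subst: {b:=e, a:=List (c -> Int)} | 0 pending]
  bind f := (List e -> (List (c -> Int) -> c))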